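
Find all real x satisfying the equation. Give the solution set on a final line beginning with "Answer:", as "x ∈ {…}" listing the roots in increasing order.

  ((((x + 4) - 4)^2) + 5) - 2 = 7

Step 1. [((((x + 4) - 4)^2) + 5) - 2 = 7] 2 comes off first (add 2). So sub: (((x + 4) - 4)^2) + 5 = 9.
Step 2. [(((x + 4) - 4)^2) + 5 = 9] subtract 5: x sits inside (… + 5). So sub: ((x + 4) - 4)^2 = 4.
Step 3. [((x + 4) - 4)^2 = 4] 4 ≥ 0, LHS is (·)² — take ±√, so sqrt: (x + 4) - 4 = 2 or -2.
Step 4. [(x + 4) - 4 = 2 or -2] peel the -4: add 4 from each side ⇒ sub: x + 4 = 6 or 2.
Step 5. [x + 4 = 6 or 2] the outer +4 inverts by subtracting 4. So sub: x = 2 or -2.

Answer: x ∈ {-2, 2}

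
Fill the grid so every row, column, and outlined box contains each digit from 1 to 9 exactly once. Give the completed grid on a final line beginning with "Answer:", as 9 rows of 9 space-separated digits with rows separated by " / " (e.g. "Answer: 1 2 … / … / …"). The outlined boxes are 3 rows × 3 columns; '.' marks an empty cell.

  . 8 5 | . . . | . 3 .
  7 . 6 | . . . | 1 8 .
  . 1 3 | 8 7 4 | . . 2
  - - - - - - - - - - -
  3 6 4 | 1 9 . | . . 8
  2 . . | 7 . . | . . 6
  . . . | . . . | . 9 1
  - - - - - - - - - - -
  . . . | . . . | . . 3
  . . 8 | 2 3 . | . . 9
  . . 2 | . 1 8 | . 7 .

Step 1. [r3c1∈{9}] only 9 remains possible at r3c1 ⇒ r3c1=9.
Step 2. [r1c1∈{4}] r1c1's peers cover all but 4, so r1c1=4.
Step 3. [r7c7∈{2,4,5,6,8}] r7c7 is the only open cell in row 7 admitting 8. So r7c7=8.
Step 4. [r7c8∈{1,2,4,5,6}] in row 7, 2 fits only at r7c8 ⇒ r7c8=2.
Step 5. [r4c8∈{5}] r4c8's peers cover all but 5. So r4c8=5.
Step 6. [r4c6∈{2}] r4c6's peers cover all but 2. So r4c6=2.
Step 7. [r1c7∈{6,7,9}] r1c7 is the only open cell in col 7 admitting 9 ⇒ r1c7=9.
Step 8. [r1c4∈{6}] r1c4 has the single candidate 6 ⇒ r1c4=6.
Step 9. [r3c7∈{5,6}] 5 has one home in row 3: r3c7. So r3c7=5.
Step 10. [r9c9∈{4,5}] 5 has one home in col 9: r9c9 ⇒ r9c9=5.
Step 11. [r5c8∈{4}] r5c8 has the single candidate 4, so r5c8=4.
Step 12. [r6c3∈{7}] only 7 remains possible at r6c3. So r6c3=7.
Step 13. [r6c2∈{5}] nothing but 5 survives at r6c2, so r6c2=5.
Step 14. [r9c1∈{6}] r9c1 has the single candidate 6. So r9c1=6.
Step 15. [r5c2∈{9}] r5c2 has the single candidate 9, so r5c2=9.
Step 16. [r9c4∈{4,9}] in row 9, 9 fits only at r9c4, so r9c4=9.
Step 17. [r8c7∈{4,6}] in col 7, 6 fits only at r8c7 ⇒ r8c7=6.
Step 18. [r8c2∈{4,7}] r8c2 is the only open cell in row 8 admitting 4. So r8c2=4.
Step 19. [r5c7∈{3}] r5c7's peers cover all but 3, so r5c7=3.
Step 20. [r5c6∈{5}] r5c6's peers cover all but 5, so r5c6=5.
Step 21. [r8c1∈{1,5}] in row 8, 5 fits only at r8c1. So r8c1=5.
Step 22. [r5c5∈{8}] r5c5 is down to just 8, so r5c5=8.
Step 23. [r2c2∈{2}] r2c2 has the single candidate 2, so r2c2=2.
Step 24. [r2c5∈{5}] nothing but 5 survives at r2c5 ⇒ r2c5=5.
Step 25. [r2c4∈{3}] r2c4 has the single candidate 3 ⇒ r2c4=3.
Step 26. [r6c4∈{4}] r6c4 is down to just 4. So r6c4=4.
Step 27. [r6c5∈{6}] nothing but 6 survives at r6c5. So r6c5=6.
Step 28. [r5c3∈{1}] r5c3 is down to just 1. So r5c3=1.
Step 29. [r8c6∈{7}] nothing but 7 survives at r8c6 ⇒ r8c6=7.
Step 30. [r2c6∈{9}] r2c6 has the single candidate 9. So r2c6=9.
Step 31. [r7c1∈{1}] r7c1 is down to just 1, so r7c1=1.
Step 32. [r8c8∈{1}] r8c8 has the single candidate 1 ⇒ r8c8=1.
Step 33. [r7c3∈{9}] only 9 remains possible at r7c3, so r7c3=9.
Step 34. [r3c8∈{6}] r3c8 has the single candidate 6, so r3c8=6.
Step 35. [r6c6∈{3}] r6c6's peers cover all but 3 ⇒ r6c6=3.
Step 36. [r6c7∈{2}] nothing but 2 survives at r6c7 ⇒ r6c7=2.
Step 37. [r7c2∈{7}] r7c2's peers cover all but 7. So r7c2=7.
Step 38. [r9c2∈{3}] only 3 remains possible at r9c2. So r9c2=3.
Step 39. [r1c6∈{1}] r1c6 has the single candidate 1. So r1c6=1.
Step 40. [r6c1∈{8}] nothing but 8 survives at r6c1, so r6c1=8.
Step 41. [r1c5∈{2}] only 2 remains possible at r1c5, so r1c5=2.
Step 42. [r1c9∈{7}] only 7 remains possible at r1c9, so r1c9=7.
Step 43. [r2c9∈{4}] r2c9 has the single candidate 4, so r2c9=4.
Step 44. [r4c7∈{7}] nothing but 7 survives at r4c7 ⇒ r4c7=7.
Step 45. [r7c4∈{5}] only 5 remains possible at r7c4, so r7c4=5.
Step 46. [r7c6∈{6}] r7c6 is down to just 6, so r7c6=6.
Step 47. [r7c5∈{4}] nothing but 4 survives at r7c5, so r7c5=4.
Step 48. [r9c7∈{4}] nothing but 4 survives at r9c7 ⇒ r9c7=4.

Answer: 4 8 5 6 2 1 9 3 7 / 7 2 6 3 5 9 1 8 4 / 9 1 3 8 7 4 5 6 2 / 3 6 4 1 9 2 7 5 8 / 2 9 1 7 8 5 3 4 6 / 8 5 7 4 6 3 2 9 1 / 1 7 9 5 4 6 8 2 3 / 5 4 8 2 3 7 6 1 9 / 6 3 2 9 1 8 4 7 5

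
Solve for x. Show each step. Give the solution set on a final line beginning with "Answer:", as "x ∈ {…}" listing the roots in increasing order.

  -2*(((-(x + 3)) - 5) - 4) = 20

Step 1. [-2*(((-(x + 3)) - 5) - 4) = 20] -2 out front; divide by -2 ⇒ div: ((-(x + 3)) - 5) - 4 = -10.
Step 2. [((-(x + 3)) - 5) - 4 = -10] the outer -4 inverts by adding 4, so sub: (-(x + 3)) - 5 = -6.
Step 3. [(-(x + 3)) - 5 = -6] peel the -5: add 5 from each side, so sub: -(x + 3) = -1.
Step 4. [-(x + 3) = -1] LHS negated; negate both sides. So neg: x + 3 = 1.
Step 5. [x + 3 = 1] subtract 3: x sits inside (… + 3), so sub: x = -2.

Answer: x ∈ {-2}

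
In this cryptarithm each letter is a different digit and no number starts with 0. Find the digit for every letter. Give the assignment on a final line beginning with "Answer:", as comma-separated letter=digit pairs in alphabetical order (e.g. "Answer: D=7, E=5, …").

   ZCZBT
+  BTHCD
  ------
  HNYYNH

Step 1. [col 1: T + D ≡ H (mod 10)] no forcing yet in column 1 (carry-in 0); H=1 is free and consistent — try it ⇒ H=1.
Step 2. [col 1: T + D ≡ H (mod 10)] T=3 is one option consistent with column 1 (T + D ≡ H (mod 10), carry-in 0) — take it ⇒ T=3.
Step 3. [col 1: T + D ≡ H (mod 10)] column 1: given T=3, H=1, carry-in 0, and digits 1,3 already taken and all letters distinct, T+D≡H (mod 10) forces D=8, so D=8.
Step 4. [col 2: B + C ≡ N (mod 10)] several values work for B in column 2 (B + C ≡ N (mod 10), carry-in 1); try B=5, so B=5.
Step 5. [col 2: B + C ≡ N (mod 10)] column 2 (B + C ≡ N (mod 10), carry-in 1) doesn't pin C yet; pick C=6 and continue ⇒ C=6.
Step 6. [col 2: B + C ≡ N (mod 10)] column 2 reads B+C+carry(1)=N with B=5, C=6; with digits 1,3,5,6,8 already taken and all letters distinct, the only value for N is 2 ⇒ N=2.
Step 7. [col 3: Z + H ≡ Y (mod 10)] from column 3 (H=1, carry-in 1, digits 1,2,3,5,6,8 already taken and all letters distinct): Z must equal 7, so Z=7.
Step 8. [col 3: Z + H ≡ Y (mod 10)] column 3 reads Z+H+carry(1)=Y with Z=7, H=1; with digits 1,2,3,5,6,7,8 already taken and all letters distinct, the only value for Y is 9. So Y=9.

Answer: B=5, C=6, D=8, H=1, N=2, T=3, Y=9, Z=7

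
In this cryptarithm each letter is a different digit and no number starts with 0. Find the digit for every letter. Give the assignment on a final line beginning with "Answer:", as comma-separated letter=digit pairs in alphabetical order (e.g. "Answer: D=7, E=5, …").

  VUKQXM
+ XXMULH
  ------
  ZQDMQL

Step 1. [col 1: M + H ≡ L (mod 10)] M=6 is one option consistent with column 1 (M + H ≡ L (mod 10), carry-in 0) — take it, so M=6.
Step 2. [col 1: M + H ≡ L (mod 10)] several values work for H in column 1 (M + H ≡ L (mod 10), carry-in 0); try H=2 ⇒ H=2.
Step 3. [col 1: M + H ≡ L (mod 10)] in column 1 we have M+H≡L with carry-in 0; given M=6, H=2 and digits 2,6 already taken and all letters distinct, that pins L to 8. So L=8.
Step 4. [col 2: X + L ≡ Q (mod 10)] column 2 (X + L ≡ Q (mod 10), carry-in 0) doesn't pin Q yet; pick Q=9 and continue, so Q=9.
Step 5. [col 2: X + L ≡ Q (mod 10)] column 2 reads X+L+carry(0)=Q with L=8, Q=9; with digits 2,6,8,9 already taken and all letters distinct, the only value for X is 1 ⇒ X=1.
Step 6. [col 3: Q + U ≡ M (mod 10)] in column 3 we have Q+U≡M with carry-in 0; given Q=9, M=6 and digits 1,2,6,8,9 already taken and all letters distinct, that pins U to 7. So U=7.
Step 7. [col 4: K + M ≡ D (mod 10)] in column 4 we have K+M≡D with carry-in 1; given M=6 and digits 1,2,6,7,8,9 already taken and all letters distinct, that pins K to 3. So K=3.
Step 8. [col 4: K + M ≡ D (mod 10)] column 4: given K=3, M=6, carry-in 1, and digits 1,2,3,6,7,8,9 already taken and all letters distinct, K+M≡D (mod 10) forces D=0, so D=0.
Step 9. [col 6: V + X ≡ Z (mod 10)] column 6: given X=1, carry-in 0, and digits 0,1,2,3,6,7,8,9 already taken and all letters distinct, V+X≡Z (mod 10) forces Z=5. So Z=5.
Step 10. [col 6: V + X ≡ Z (mod 10)] from column 6 (X=1, Z=5, carry-in 0, digits 0,1,2,3,5,6,7,8,9 already taken and all letters distinct): V must equal 4 ⇒ V=4.

Answer: D=0, H=2, K=3, L=8, M=6, Q=9, U=7, V=4, X=1, Z=5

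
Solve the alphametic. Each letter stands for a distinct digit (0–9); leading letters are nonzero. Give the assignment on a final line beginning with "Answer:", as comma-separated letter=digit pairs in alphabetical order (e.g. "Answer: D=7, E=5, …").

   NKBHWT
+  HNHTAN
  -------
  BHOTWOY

Step 1. [col 1: T + N ≡ Y (mod 10)] N=9 is one option consistent with column 1 (T + N ≡ Y (mod 10), carry-in 0) — take it. So N=9.
Step 2. [col 1: T + N ≡ Y (mod 10)] column 1 (T + N ≡ Y (mod 10), carry-in 0) doesn't pin Y yet; pick Y=6 and continue. So Y=6.
Step 3. [col 1: T + N ≡ Y (mod 10)] from column 1 (N=9, Y=6, carry-in 0, digits 6,9 already taken and all letters distinct): T must equal 7. So T=7.
Step 4. [B] B is the leading digit of a 7-digit sum of two 6-digit numbers; the final carry is exactly 1. So B=1.
Step 5. [col 2: W + A ≡ O (mod 10)] column 2 (W + A ≡ O (mod 10), carry-in 1) doesn't pin O yet; pick O=3 and continue, so O=3.
Step 6. [col 2: W + A ≡ O (mod 10)] A=0 is one option consistent with column 2 (W + A ≡ O (mod 10), carry-in 1) — take it ⇒ A=0.
Step 7. [col 2: W + A ≡ O (mod 10)] column 2: given A=0, O=3, carry-in 1, and digits 0,1,3,6,7,9 already taken and all letters distinct, W+A≡O (mod 10) forces W=2, so W=2.
Step 8. [col 3: H + T ≡ W (mod 10)] in column 3 we have H+T≡W with carry-in 0; given T=7, W=2 and digits 0,1,2,3,6,7,9 already taken and all letters distinct, that pins H to 5, so H=5.
Step 9. [col 5: K + N ≡ O (mod 10)] from column 5 (N=9, O=3, carry-in 0, digits 0,1,2,3,5,6,7,9 already taken and all letters distinct): K must equal 4. So K=4.

Answer: A=0, B=1, H=5, K=4, N=9, O=3, T=7, W=2, Y=6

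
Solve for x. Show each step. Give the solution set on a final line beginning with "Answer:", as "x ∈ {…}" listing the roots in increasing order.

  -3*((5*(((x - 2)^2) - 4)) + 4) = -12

Step 1. [-3*((5*(((x - 2)^2) - 4)) + 4) = -12] leading coefficient -3: divide by -3, so div: (5*(((x - 2)^2) - 4)) + 4 = 4.
Step 2. [(5*(((x - 2)^2) - 4)) + 4 = 4] subtract 4: x sits inside (… + 4), so sub: 5*(((x - 2)^2) - 4) = 0.
Step 3. [5*(((x - 2)^2) - 4) = 0] 5·(inner) — divide through by 5. So div: ((x - 2)^2) - 4 = 0.
Step 4. [((x - 2)^2) - 4 = 0] -4 is outermost — add 4 both sides ⇒ sub: (x - 2)^2 = 4.
Step 5. [(x - 2)^2 = 4] 4 ≥ 0, LHS is (·)² — take ±√. So sqrt: x - 2 = 2 or -2.
Step 6. [x - 2 = 2 or -2] 2 comes off first (add 2) ⇒ sub: x = 4 or 0.

Answer: x ∈ {0, 4}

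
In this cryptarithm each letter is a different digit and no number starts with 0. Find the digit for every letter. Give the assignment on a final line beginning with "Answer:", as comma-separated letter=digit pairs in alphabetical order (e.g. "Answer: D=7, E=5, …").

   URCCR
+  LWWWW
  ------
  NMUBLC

Step 1. [col 1: R + W ≡ C (mod 10)] column 1 (R + W ≡ C (mod 10), carry-in 0) doesn't pin R yet; pick R=2 and continue, so R=2.
Step 2. [col 1: R + W ≡ C (mod 10)] several values work for W in column 1 (R + W ≡ C (mod 10), carry-in 0); try W=6 ⇒ W=6.
Step 3. [col 1: R + W ≡ C (mod 10)] in column 1 we have R+W≡C with carry-in 0; given R=2, W=6 and digits 2,6 already taken and all letters distinct, that pins C to 8. So C=8.
Step 4. [col 2: C + W ≡ L (mod 10)] from column 2 (C=8, W=6, carry-in 0, digits 2,6,8 already taken and all letters distinct): L must equal 4, so L=4.
Step 5. [N] adding two 5-digit numbers gives at most 5+1 digits, and here it does — N is that final carry and must be 1. So N=1.
Step 6. [col 3: C + W ≡ B (mod 10)] column 3 reads C+W+carry(1)=B with C=8, W=6; with digits 1,2,4,6,8 already taken and all letters distinct, the only value for B is 5 ⇒ B=5.
Step 7. [col 4: R + W ≡ U (mod 10)] in column 4 we have R+W≡U with carry-in 1; given R=2, W=6 and digits 1,2,4,5,6,8 already taken and all letters distinct, that pins U to 9. So U=9.
Step 8. [col 5: U + L ≡ M (mod 10)] from column 5 (U=9, L=4, carry-in 0, digits 1,2,4,5,6,8,9 already taken and all letters distinct): M must equal 3, so M=3.

Answer: B=5, C=8, L=4, M=3, N=1, R=2, U=9, W=6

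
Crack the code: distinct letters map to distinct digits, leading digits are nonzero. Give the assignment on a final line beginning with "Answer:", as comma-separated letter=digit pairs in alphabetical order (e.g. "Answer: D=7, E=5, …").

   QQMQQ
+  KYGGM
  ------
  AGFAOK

Step 1. [A] the sum has 6 digits but both addends have 5; that extra leading digit A is the final carry, namely 1, so A=1.
Step 2. [col 1: Q + M ≡ K (mod 10)] column 1 (Q + M ≡ K (mod 10), carry-in 0) doesn't pin Q yet; pick Q=8 and continue ⇒ Q=8.
Step 3. [col 1: Q + M ≡ K (mod 10)] no forcing yet in column 1 (carry-in 0); M=7 is free and consistent — try it, so M=7.
Step 4. [col 1: Q + M ≡ K (mod 10)] column 1: given Q=8, M=7, carry-in 0, and digits 1,7,8 already taken and all letters distinct, Q+M≡K (mod 10) forces K=5 ⇒ K=5.
Step 5. [col 2: Q + G ≡ O (mod 10)] several values work for O in column 2 (Q + G ≡ O (mod 10), carry-in 1); try O=2, so O=2.
Step 6. [col 2: Q + G ≡ O (mod 10)] column 2 reads Q+G+carry(1)=O with Q=8, O=2; with digits 1,2,5,7,8 already taken and all letters distinct, the only value for G is 3. So G=3.
Step 7. [col 4: Q + Y ≡ F (mod 10)] in column 4 we have Q+Y≡F with carry-in 1; given Q=8 and digits 1,2,3,5,7,8 already taken and all letters distinct, that pins Y to 0. So Y=0.
Step 8. [col 4: Q + Y ≡ F (mod 10)] column 4: given Q=8, Y=0, carry-in 1, and digits 0,1,2,3,5,7,8 already taken and all letters distinct, Q+Y≡F (mod 10) forces F=9, so F=9.

Answer: A=1, F=9, G=3, K=5, M=7, O=2, Q=8, Y=0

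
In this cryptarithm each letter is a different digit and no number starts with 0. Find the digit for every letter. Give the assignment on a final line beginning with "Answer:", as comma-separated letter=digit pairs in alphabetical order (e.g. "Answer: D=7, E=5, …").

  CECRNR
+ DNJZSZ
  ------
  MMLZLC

Step 1. [col 1: R + Z ≡ C (mod 10)] column 1 (R + Z ≡ C (mod 10), carry-in 0) doesn't pin Z yet; pick Z=3 and continue ⇒ Z=3.
Step 2. [col 1: R + Z ≡ C (mod 10)] no forcing yet in column 1 (carry-in 0); R=9 is free and consistent — try it, so R=9.
Step 3. [col 1: R + Z ≡ C (mod 10)] from column 1 (R=9, Z=3, carry-in 0, digits 3,9 already taken and all letters distinct): C must equal 2 ⇒ C=2.
Step 4. [col 2: N + S ≡ L (mod 10)] N=6 is one option consistent with column 2 (N + S ≡ L (mod 10), carry-in 1) — take it. So N=6.
Step 5. [col 2: N + S ≡ L (mod 10)] no forcing yet in column 2 (carry-in 1); S=4 is free and consistent — try it, so S=4.
Step 6. [col 2: N + S ≡ L (mod 10)] from column 2 (N=6, S=4, carry-in 1, digits 2,3,4,6,9 already taken and all letters distinct): L must equal 1, so L=1.
Step 7. [col 4: C + J ≡ L (mod 10)] in column 4 we have C+J≡L with carry-in 1; given C=2, L=1 and digits 1,2,3,4,6,9 already taken and all letters distinct, that pins J to 8, so J=8.
Step 8. [col 5: E + N ≡ M (mod 10)] from column 5 (N=6, carry-in 1, digits 1,2,3,4,6,8,9 already taken and all letters distinct): E must equal 0. So E=0.
Step 9. [col 5: E + N ≡ M (mod 10)] from column 5 (E=0, N=6, carry-in 1, digits 0,1,2,3,4,6,8,9 already taken and all letters distinct): M must equal 7, so M=7.
Step 10. [col 6: C + D ≡ M (mod 10)] column 6: given C=2, M=7, carry-in 0, and digits 0,1,2,3,4,6,7,8,9 already taken and all letters distinct, C+D≡M (mod 10) forces D=5. So D=5.

Answer: C=2, D=5, E=0, J=8, L=1, M=7, N=6, R=9, S=4, Z=3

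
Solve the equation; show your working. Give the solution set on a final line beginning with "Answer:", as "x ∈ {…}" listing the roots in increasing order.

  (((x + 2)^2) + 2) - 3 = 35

Step 1. [(((x + 2)^2) + 2) - 3 = 35] peel the -3: add 3 from each side. So sub: ((x + 2)^2) + 2 = 38.
Step 2. [((x + 2)^2) + 2 = 38] peel the +2: subtract 2 from each side. So sub: (x + 2)^2 = 36.
Step 3. [(x + 2)^2 = 36] √ both sides: 36 ≥ 0 gives two branches, so sqrt: x + 2 = 6 or -6.
Step 4. [x + 2 = 6 or -6] the outer +2 inverts by subtracting 2 ⇒ sub: x = 4 or -8.

Answer: x ∈ {-8, 4}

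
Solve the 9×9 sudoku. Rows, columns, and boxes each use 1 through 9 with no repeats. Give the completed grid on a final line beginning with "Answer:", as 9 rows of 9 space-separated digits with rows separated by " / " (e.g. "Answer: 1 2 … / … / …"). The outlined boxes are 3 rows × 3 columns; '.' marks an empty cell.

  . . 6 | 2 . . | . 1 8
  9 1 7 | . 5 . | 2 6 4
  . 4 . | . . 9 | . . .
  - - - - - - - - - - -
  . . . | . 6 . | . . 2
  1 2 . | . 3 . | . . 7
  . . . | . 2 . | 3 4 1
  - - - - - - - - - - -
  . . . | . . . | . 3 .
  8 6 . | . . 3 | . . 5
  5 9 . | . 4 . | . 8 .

Step 1. [r3c3∈{2,3,5,8}] box 1 places 8 nowhere but r3c3. So r3c3=8.
Step 2. [r7c2∈{7}] only 7 remains possible at r7c2 ⇒ r7c2=7.
Step 3. [r7c9∈{6,9}] in col 9, 9 fits only at r7c9, so r7c9=9.
Step 4. [r1c5∈{7}] nothing but 7 survives at r1c5. So r1c5=7.
Step 5. [r5c7∈{5,6,8,9}] r5c7 is the only open cell in row 5 admitting 6. So r5c7=6.
Step 6. [r4c7∈{5,8,9}] col 7 places 8 nowhere but r4c7 ⇒ r4c7=8.
Step 7. [r3c4∈{1,3,6}] row 3 places 6 nowhere but r3c4. So r3c4=6.
Step 8. [r7c6∈{1,2,5,6,8}] r7c6 is the only open cell in row 7 admitting 6 ⇒ r7c6=6.
Step 9. [r7c4∈{1,5,8}] row 7 places 5 nowhere but r7c4, so r7c4=5.
Step 10. [r1c2∈{3,5}] 5 has one home in box 1: r1c2. So r1c2=5.
Step 11. [r9c6∈{1,2,7}] r9c6 is the only open cell in col 6 admitting 2. So r9c6=2.
Step 12. [r4c6∈{1,4,5,7}] r4c6 is the only open cell in col 6 admitting 1, so r4c6=1.
Step 13. [r6c6∈{5,7,8}] r6c6 is the only open cell in col 6 admitting 7 ⇒ r6c6=7.
Step 14. [r5c6∈{4,5,8}] 5 has one home in col 6: r5c6. So r5c6=5.
Step 15. [r5c4∈{4,8,9}] 8 has one home in row 5: r5c4 ⇒ r5c4=8.
Step 16. [r5c3∈{4,9}] r5c3 is the only open cell in row 5 admitting 4 ⇒ r5c3=4.
Step 17. [r4c8∈{5,9}] in box 6, 5 fits only at r4c8. So r4c8=5.
Step 18. [r8c7∈{1,4,7}] 4 has one home in row 8: r8c7. So r8c7=4.
Step 19. [r7c7∈{1}] r7c7's peers cover all but 1. So r7c7=1.
Step 20. [r9c7∈{7}] r9c7 is down to just 7, so r9c7=7.
Step 21. [r6c4∈{9}] r6c4 is down to just 9 ⇒ r6c4=9.
Step 22. [r9c4∈{1}] only 1 remains possible at r9c4, so r9c4=1.
Step 23. [r3c1∈{2,3}] across row 3, 2 lands solely at r3c1 ⇒ r3c1=2.
Step 24. [r4c2∈{3}] r4c2's peers cover all but 3, so r4c2=3.
Step 25. [r8c8∈{2}] nothing but 2 survives at r8c8 ⇒ r8c8=2.
Step 26. [r3c5∈{1}] nothing but 1 survives at r3c5. So r3c5=1.
Step 27. [r5c8∈{9}] nothing but 9 survives at r5c8. So r5c8=9.
Step 28. [r3c8∈{7}] r3c8 has the single candidate 7 ⇒ r3c8=7.
Step 29. [r9c9∈{6}] r9c9's peers cover all but 6, so r9c9=6.
Step 30. [r7c3∈{2}] r7c3 has the single candidate 2 ⇒ r7c3=2.
Step 31. [r4c4∈{4}] only 4 remains possible at r4c4, so r4c4=4.
Step 32. [r1c7∈{9}] nothing but 9 survives at r1c7, so r1c7=9.
Step 33. [r4c3∈{9}] nothing but 9 survives at r4c3 ⇒ r4c3=9.
Step 34. [r3c7∈{5}] nothing but 5 survives at r3c7 ⇒ r3c7=5.
Step 35. [r9c3∈{3}] r9c3's peers cover all but 3 ⇒ r9c3=3.
Step 36. [r1c6∈{4}] nothing but 4 survives at r1c6 ⇒ r1c6=4.
Step 37. [r6c3∈{5}] nothing but 5 survives at r6c3. So r6c3=5.
Step 38. [r4c1∈{7}] r4c1 has the single candidate 7 ⇒ r4c1=7.
Step 39. [r1c1∈{3}] only 3 remains possible at r1c1, so r1c1=3.
Step 40. [r7c1∈{4}] only 4 remains possible at r7c1, so r7c1=4.
Step 41. [r2c4∈{3}] r2c4 has the single candidate 3, so r2c4=3.
Step 42. [r3c9∈{3}] r3c9 is down to just 3, so r3c9=3.
Step 43. [r8c3∈{1}] r8c3 has the single candidate 1 ⇒ r8c3=1.
Step 44. [r2c6∈{8}] r2c6's peers cover all but 8, so r2c6=8.
Step 45. [r7c5∈{8}] r7c5 has the single candidate 8, so r7c5=8.
Step 46. [r8c4∈{7}] nothing but 7 survives at r8c4 ⇒ r8c4=7.
Step 47. [r8c5∈{9}] r8c5 is down to just 9 ⇒ r8c5=9.
Step 48. [r6c1∈{6}] r6c1 is down to just 6. So r6c1=6.
Step 49. [r6c2∈{8}] only 8 remains possible at r6c2, so r6c2=8.

Answer: 3 5 6 2 7 4 9 1 8 / 9 1 7 3 5 8 2 6 4 / 2 4 8 6 1 9 5 7 3 / 7 3 9 4 6 1 8 5 2 / 1 2 4 8 3 5 6 9 7 / 6 8 5 9 2 7 3 4 1 / 4 7 2 5 8 6 1 3 9 / 8 6 1 7 9 3 4 2 5 / 5 9 3 1 4 2 7 8 6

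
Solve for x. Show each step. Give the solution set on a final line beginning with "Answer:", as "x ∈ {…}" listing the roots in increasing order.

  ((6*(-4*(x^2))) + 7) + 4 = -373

Step 1. [((6*(-4*(x^2))) + 7) + 4 = -373] subtract 4: x sits inside (… + 4) ⇒ sub: (6*(-4*(x^2))) + 7 = -377.
Step 2. [(6*(-4*(x^2))) + 7 = -377] +7 is outermost — subtract 7 both sides. So sub: 6*(-4*(x^2)) = -384.
Step 3. [6*(-4*(x^2)) = -384] 6 out front; divide by 6. So div: -4*(x^2) = -64.
Step 4. [-4*(x^2) = -64] leading coefficient -4: divide by -4, so div: x^2 = 16.
Step 5. [x^2 = 16] √ both sides: 16 ≥ 0 gives two branches ⇒ sqrt: x = 4 or -4.

Answer: x ∈ {-4, 4}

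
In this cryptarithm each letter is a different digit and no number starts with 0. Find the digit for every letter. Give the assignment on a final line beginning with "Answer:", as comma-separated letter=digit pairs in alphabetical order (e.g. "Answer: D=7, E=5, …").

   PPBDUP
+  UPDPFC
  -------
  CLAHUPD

Step 1. [col 1: P + C ≡ D (mod 10)] several values work for P in column 1 (P + C ≡ D (mod 10), carry-in 0); try P=7 ⇒ P=7.
Step 2. [col 1: P + C ≡ D (mod 10)] no forcing yet in column 1 (carry-in 0); D=8 is free and consistent — try it ⇒ D=8.
Step 3. [col 1: P + C ≡ D (mod 10)] from column 1 (P=7, D=8, carry-in 0, digits 7,8 already taken and all letters distinct): C must equal 1 ⇒ C=1.
Step 4. [col 2: U + F ≡ P (mod 10)] no forcing yet in column 2 (carry-in 0); U=5 is free and consistent — try it ⇒ U=5.
Step 5. [col 2: U + F ≡ P (mod 10)] column 2: given U=5, P=7, carry-in 0, and digits 1,5,7,8 already taken and all letters distinct, U+F≡P (mod 10) forces F=2 ⇒ F=2.
Step 6. [col 4: B + D ≡ H (mod 10)] no forcing yet in column 4 (carry-in 1); B=0 is free and consistent — try it, so B=0.
Step 7. [col 4: B + D ≡ H (mod 10)] in column 4 we have B+D≡H with carry-in 1; given B=0, D=8 and digits 0,1,2,5,7,8 already taken and all letters distinct, that pins H to 9, so H=9.
Step 8. [col 5: P + P ≡ A (mod 10)] column 5: given P=7, carry-in 0, and digits 0,1,2,5,7,8,9 already taken and all letters distinct, P+P≡A (mod 10) forces A=4, so A=4.
Step 9. [col 6: P + U ≡ L (mod 10)] column 6: given P=7, U=5, carry-in 1, and digits 0,1,2,4,5,7,8,9 already taken and all letters distinct, P+U≡L (mod 10) forces L=3, so L=3.

Answer: A=4, B=0, C=1, D=8, F=2, H=9, L=3, P=7, U=5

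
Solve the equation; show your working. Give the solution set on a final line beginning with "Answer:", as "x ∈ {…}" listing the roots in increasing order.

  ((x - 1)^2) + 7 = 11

Step 1. [((x - 1)^2) + 7 = 11] 7 comes off first (subtract 7) ⇒ sub: (x - 1)^2 = 4.
Step 2. [(x - 1)^2 = 4] 4 ≥ 0, LHS is (·)² — take ±√ ⇒ sqrt: x - 1 = 2 or -2.
Step 3. [x - 1 = 2 or -2] -1 is outermost — add 1 both sides. So sub: x = 3 or -1.

Answer: x ∈ {-1, 3}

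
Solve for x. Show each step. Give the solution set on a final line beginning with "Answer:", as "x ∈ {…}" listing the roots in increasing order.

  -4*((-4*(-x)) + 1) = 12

Step 1. [-4*((-4*(-x)) + 1) = 12] LHS = -4·(…); ÷-4 both sides ⇒ div: (-4*(-x)) + 1 = -3.
Step 2. [(-4*(-x)) + 1 = -3] the outer +1 inverts by subtracting 1. So sub: -4*(-x) = -4.
Step 3. [-4*(-x) = -4] divide by the outer -4, so div: -x = 1.
Step 4. [-x = 1] flip signs both sides ⇒ neg: x = -1.

Answer: x ∈ {-1}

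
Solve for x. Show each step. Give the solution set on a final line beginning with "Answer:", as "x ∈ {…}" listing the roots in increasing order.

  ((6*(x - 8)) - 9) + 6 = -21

Step 1. [((6*(x - 8)) - 9) + 6 = -21] peel the +6: subtract 6 from each side, so sub: (6*(x - 8)) - 9 = -27.
Step 2. [(6*(x - 8)) - 9 = -27] 9 comes off first (add 9). So sub: 6*(x - 8) = -18.
Step 3. [6*(x - 8) = -18] 6 out front; divide by 6, so div: x - 8 = -3.
Step 4. [x - 8 = -3] peel the -8: add 8 from each side ⇒ sub: x = 5.

Answer: x ∈ {5}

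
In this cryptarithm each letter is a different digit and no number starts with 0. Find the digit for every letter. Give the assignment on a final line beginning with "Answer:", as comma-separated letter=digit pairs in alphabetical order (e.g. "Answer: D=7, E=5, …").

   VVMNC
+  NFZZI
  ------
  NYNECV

Step 1. [col 1: C + I ≡ V (mod 10)] no forcing yet in column 1 (carry-in 0); V=8 is free and consistent — try it. So V=8.
Step 2. [N] adding two 5-digit numbers gives at most 5+1 digits, and here it does — N is that final carry and must be 1. So N=1.
Step 3. [col 1: C + I ≡ V (mod 10)] several values work for I in column 1 (C + I ≡ V (mod 10), carry-in 0); try I=2 ⇒ I=2.
Step 4. [col 1: C + I ≡ V (mod 10)] from column 1 (I=2, V=8, carry-in 0, digits 1,2,8 already taken and all letters distinct): C must equal 6, so C=6.
Step 5. [col 2: N + Z ≡ C (mod 10)] column 2: given N=1, C=6, carry-in 0, and digits 1,2,6,8 already taken and all letters distinct, N+Z≡C (mod 10) forces Z=5 ⇒ Z=5.
Step 6. [col 3: M + Z ≡ E (mod 10)] no forcing yet in column 3 (carry-in 0); E=9 is free and consistent — try it. So E=9.
Step 7. [col 3: M + Z ≡ E (mod 10)] from column 3 (Z=5, E=9, carry-in 0, digits 1,2,5,6,8,9 already taken and all letters distinct): M must equal 4 ⇒ M=4.
Step 8. [col 4: V + F ≡ N (mod 10)] column 4: given V=8, N=1, carry-in 0, and digits 1,2,4,5,6,8,9 already taken and all letters distinct, V+F≡N (mod 10) forces F=3 ⇒ F=3.
Step 9. [col 5: V + N ≡ Y (mod 10)] in column 5 we have V+N≡Y with carry-in 1; given V=8, N=1 and digits 1,2,3,4,5,6,8,9 already taken and all letters distinct, that pins Y to 0. So Y=0.

Answer: C=6, E=9, F=3, I=2, M=4, N=1, V=8, Y=0, Z=5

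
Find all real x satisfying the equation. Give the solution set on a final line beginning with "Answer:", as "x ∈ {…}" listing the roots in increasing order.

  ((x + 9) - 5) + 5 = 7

Step 1. [((x + 9) - 5) + 5 = 7] the outer +5 inverts by subtracting 5. So sub: (x + 9) - 5 = 2.
Step 2. [(x + 9) - 5 = 2] 5 comes off first (add 5), so sub: x + 9 = 7.
Step 3. [x + 9 = 7] +9 is outermost — subtract 9 both sides, so sub: x = -2.

Answer: x ∈ {-2}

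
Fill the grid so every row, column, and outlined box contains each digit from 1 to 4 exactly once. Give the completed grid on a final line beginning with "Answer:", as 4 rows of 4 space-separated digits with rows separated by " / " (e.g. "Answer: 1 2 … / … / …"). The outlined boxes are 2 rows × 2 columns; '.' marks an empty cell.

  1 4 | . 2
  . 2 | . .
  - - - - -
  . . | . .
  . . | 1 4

Step 1. [r2c1∈{3}] only 3 remains possible at r2c1 ⇒ r2c1=3.
Step 2. [r3c3∈{2,3}] across col 3, 2 lands solely at r3c3 ⇒ r3c3=2.
Step 3. [r4c2∈{3}] r4c2 has the single candidate 3, so r4c2=3.
Step 4. [r3c2∈{1}] r3c2's peers cover all but 1. So r3c2=1.
Step 5. [r2c3∈{4}] r2c3 has the single candidate 4, so r2c3=4.
Step 6. [r2c4∈{1}] r2c4's peers cover all but 1 ⇒ r2c4=1.
Step 7. [r1c3∈{3}] only 3 remains possible at r1c3. So r1c3=3.
Step 8. [r3c1∈{4}] r3c1 is down to just 4. So r3c1=4.
Step 9. [r4c1∈{2}] r4c1 has the single candidate 2, so r4c1=2.
Step 10. [r3c4∈{3}] only 3 remains possible at r3c4. So r3c4=3.

Answer: 1 4 3 2 / 3 2 4 1 / 4 1 2 3 / 2 3 1 4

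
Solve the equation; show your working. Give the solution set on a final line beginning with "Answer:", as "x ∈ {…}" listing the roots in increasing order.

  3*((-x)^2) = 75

Step 1. [3*((-x)^2) = 75] divide by the outer 3. So div: (-x)^2 = 25.
Step 2. [(-x)^2 = 25] 25 ≥ 0, LHS is (·)² — take ±√. So sqrt: -x = 5 or -5.
Step 3. [-x = 5 or -5] leading − — multiply by −1 ⇒ neg: x = -5 or 5.

Answer: x ∈ {-5, 5}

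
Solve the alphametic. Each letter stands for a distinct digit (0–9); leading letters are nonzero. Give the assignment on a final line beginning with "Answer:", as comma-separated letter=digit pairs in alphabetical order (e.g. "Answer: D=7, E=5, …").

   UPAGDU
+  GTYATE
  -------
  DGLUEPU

Step 1. [col 1: U + E ≡ U (mod 10)] column 1 reads U+E+carry(0)=U with nothing yet; with all letters distinct, none taken yet, the only value for E is 0. So E=0.
Step 2. [D] the sum has 7 digits but both addends have 6; that extra leading digit D is the final carry, namely 1 ⇒ D=1.
Step 3. [col 1: U + E ≡ U (mod 10)] U=9 is one option consistent with column 1 (U + E ≡ U (mod 10), carry-in 0) — take it ⇒ U=9.
Step 4. [col 2: D + T ≡ P (mod 10)] T=7 is one option consistent with column 2 (D + T ≡ P (mod 10), carry-in 0) — take it, so T=7.
Step 5. [col 2: D + T ≡ P (mod 10)] column 2: given D=1, T=7, carry-in 0, and digits 0,1,7,9 already taken and all letters distinct, D+T≡P (mod 10) forces P=8. So P=8.
Step 6. [col 3: G + A ≡ E (mod 10)] column 3 (G + A ≡ E (mod 10), carry-in 0) doesn't pin G yet; pick G=4 and continue ⇒ G=4.
Step 7. [col 3: G + A ≡ E (mod 10)] column 3 reads G+A+carry(0)=E with G=4, E=0; with digits 0,1,4,7,8,9 already taken and all letters distinct, the only value for A is 6, so A=6.
Step 8. [col 4: A + Y ≡ U (mod 10)] column 4: given A=6, U=9, carry-in 1, and digits 0,1,4,6,7,8,9 already taken and all letters distinct, A+Y≡U (mod 10) forces Y=2. So Y=2.
Step 9. [col 5: P + T ≡ L (mod 10)] column 5: given P=8, T=7, carry-in 0, and digits 0,1,2,4,6,7,8,9 already taken and all letters distinct, P+T≡L (mod 10) forces L=5, so L=5.

Answer: A=6, D=1, E=0, G=4, L=5, P=8, T=7, U=9, Y=2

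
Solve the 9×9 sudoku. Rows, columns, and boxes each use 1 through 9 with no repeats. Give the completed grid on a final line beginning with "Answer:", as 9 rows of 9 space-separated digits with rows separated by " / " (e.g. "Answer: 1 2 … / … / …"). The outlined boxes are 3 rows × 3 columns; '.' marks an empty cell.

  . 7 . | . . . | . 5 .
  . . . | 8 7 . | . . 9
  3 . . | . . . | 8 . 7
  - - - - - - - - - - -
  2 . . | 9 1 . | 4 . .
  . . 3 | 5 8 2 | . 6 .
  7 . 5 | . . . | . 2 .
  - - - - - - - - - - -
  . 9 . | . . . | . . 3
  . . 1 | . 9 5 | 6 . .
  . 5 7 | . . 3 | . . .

Step 1. [r1c9∈{1,2,4,6}] in col 9, 6 fits only at r1c9. So r1c9=6.
Step 2. [r7c6∈{1,4,6,7,8}] col 6 places 8 nowhere but r7c6, so r7c6=8.
Step 3. [r5c9∈{1}] nothing but 1 survives at r5c9. So r5c9=1.
Step 4. [r6c9∈{8}] nothing but 8 survives at r6c9. So r6c9=8.
Step 5. [r5c2∈{4}] nothing but 4 survives at r5c2 ⇒ r5c2=4.
Step 6. [r9c8∈{1,4,8,9}] across col 8, 9 lands solely at r9c8 ⇒ r9c8=9.
Step 7. [r9c1∈{4,6,8}] 8 has one home in row 9: r9c1 ⇒ r9c1=8.
Step 8. [r8c1∈{4}] r8c1's peers cover all but 4, so r8c1=4.
Step 9. [r8c9∈{2}] nothing but 2 survives at r8c9, so r8c9=2.
Step 10. [r7c3∈{2,6}] in box 7, 2 fits only at r7c3, so r7c3=2.
Step 11. [r9c7∈{1}] r9c7 is down to just 1, so r9c7=1.
Step 12. [r7c4∈{1,4,6,7}] 1 has one home in row 7: r7c4. So r7c4=1.
Step 13. [r3c5∈{2,4,5,6}] in row 3, 5 fits only at r3c5. So r3c5=5.
Step 14. [r1c3∈{4,8,9}] 8 has one home in row 1: r1c3 ⇒ r1c3=8.
Step 15. [r4c3∈{6}] nothing but 6 survives at r4c3 ⇒ r4c3=6.
Step 16. [r9c9∈{4}] r9c9 has the single candidate 4 ⇒ r9c9=4.
Step 17. [r2c3∈{4}] r2c3 has the single candidate 4. So r2c3=4.
Step 18. [r5c7∈{7,9}] across row 5, 7 lands solely at r5c7, so r5c7=7.
Step 19. [r7c5∈{4,6}] across row 7, 4 lands solely at r7c5 ⇒ r7c5=4.
Step 20. [r3c8∈{1,4}] in col 8, 4 fits only at r3c8. So r3c8=4.
Step 21. [r2c8∈{1,3}] col 8 places 1 nowhere but r2c8, so r2c8=1.
Step 22. [r2c6∈{6}] only 6 remains possible at r2c6, so r2c6=6.
Step 23. [r3c4∈{2}] r3c4 is down to just 2, so r3c4=2.
Step 24. [r2c7∈{2,3}] row 2 places 3 nowhere but r2c7, so r2c7=3.
Step 25. [r1c1∈{1,9}] 1 has one home in col 1: r1c1, so r1c1=1.
Step 26. [r9c4∈{6}] only 6 remains possible at r9c4 ⇒ r9c4=6.
Step 27. [r6c6∈{4}] r6c6 is down to just 4. So r6c6=4.
Step 28. [r1c5∈{3}] r1c5 is down to just 3 ⇒ r1c5=3.
Step 29. [r1c6∈{9}] only 9 remains possible at r1c6. So r1c6=9.
Step 30. [r8c8∈{7,8}] across row 8, 8 lands solely at r8c8 ⇒ r8c8=8.
Step 31. [r4c9∈{5}] r4c9's peers cover all but 5, so r4c9=5.
Step 32. [r7c8∈{7}] r7c8 is down to just 7, so r7c8=7.
Step 33. [r6c4∈{3}] r6c4 has the single candidate 3, so r6c4=3.
Step 34. [r3c2∈{6}] r3c2 is down to just 6 ⇒ r3c2=6.
Step 35. [r7c1∈{6}] nothing but 6 survives at r7c1. So r7c1=6.
Step 36. [r1c7∈{2}] only 2 remains possible at r1c7 ⇒ r1c7=2.
Step 37. [r3c3∈{9}] r3c3 has the single candidate 9. So r3c3=9.
Step 38. [r2c2∈{2}] nothing but 2 survives at r2c2, so r2c2=2.
Step 39. [r4c6∈{7}] r4c6's peers cover all but 7. So r4c6=7.
Step 40. [r8c4∈{7}] r8c4's peers cover all but 7, so r8c4=7.
Step 41. [r3c6∈{1}] r3c6 is down to just 1 ⇒ r3c6=1.
Step 42. [r6c5∈{6}] nothing but 6 survives at r6c5, so r6c5=6.
Step 43. [r7c7∈{5}] r7c7 has the single candidate 5, so r7c7=5.
Step 44. [r8c2∈{3}] nothing but 3 survives at r8c2 ⇒ r8c2=3.
Step 45. [r4c2∈{8}] r4c2 has the single candidate 8, so r4c2=8.
Step 46. [r6c7∈{9}] r6c7 has the single candidate 9. So r6c7=9.
Step 47. [r5c1∈{9}] nothing but 9 survives at r5c1 ⇒ r5c1=9.
Step 48. [r1c4∈{4}] r1c4 has the single candidate 4, so r1c4=4.
Step 49. [r2c1∈{5}] r2c1 is down to just 5. So r2c1=5.
Step 50. [r4c8∈{3}] nothing but 3 survives at r4c8. So r4c8=3.
Step 51. [r9c5∈{2}] nothing but 2 survives at r9c5, so r9c5=2.
Step 52. [r6c2∈{1}] r6c2's peers cover all but 1. So r6c2=1.

Answer: 1 7 8 4 3 9 2 5 6 / 5 2 4 8 7 6 3 1 9 / 3 6 9 2 5 1 8 4 7 / 2 8 6 9 1 7 4 3 5 / 9 4 3 5 8 2 7 6 1 / 7 1 5 3 6 4 9 2 8 / 6 9 2 1 4 8 5 7 3 / 4 3 1 7 9 5 6 8 2 / 8 5 7 6 2 3 1 9 4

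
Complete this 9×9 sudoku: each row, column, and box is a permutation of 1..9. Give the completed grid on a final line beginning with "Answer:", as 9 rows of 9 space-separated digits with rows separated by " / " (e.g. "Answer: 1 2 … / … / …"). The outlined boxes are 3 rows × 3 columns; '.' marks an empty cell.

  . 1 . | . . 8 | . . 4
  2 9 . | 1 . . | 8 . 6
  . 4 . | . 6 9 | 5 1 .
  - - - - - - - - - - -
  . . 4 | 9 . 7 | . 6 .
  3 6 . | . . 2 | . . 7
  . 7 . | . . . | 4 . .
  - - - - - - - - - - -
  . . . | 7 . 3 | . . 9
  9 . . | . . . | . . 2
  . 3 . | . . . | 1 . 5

Step 1. [r3c9∈{3}] r3c9 is down to just 3, so r3c9=3.
Step 2. [r2c8∈{7}] only 7 remains possible at r2c8, so r2c8=7.
Step 3. [r1c5∈{2,3,5,7}] col 5 places 7 nowhere but r1c5 ⇒ r1c5=7.
Step 4. [r5c7∈{9}] r5c7 has the single candidate 9, so r5c7=9.
Step 5. [r6c3∈{1,2,5,8,9}] across row 6, 9 lands solely at r6c3, so r6c3=9.
Step 6. [r6c8∈{2,3,5,8}] row 6 places 2 nowhere but r6c8, so r6c8=2.
Step 7. [r5c8∈{5,8}] in col 8, 5 fits only at r5c8. So r5c8=5.
Step 8. [r9c5∈{2,4,8,9}] 9 has one home in row 9: r9c5. So r9c5=9.
Step 9. [r7c5∈{1,2,4,5,8}] across col 5, 2 lands solely at r7c5. So r7c5=2.
Step 10. [r8c7∈{3,6,7}] across col 7, 7 lands solely at r8c7, so r8c7=7.
Step 11. [r9c3∈{2,6,7,8}] row 9 places 2 nowhere but r9c3. So r9c3=2.
Step 12. [r9c1∈{4,6,7,8}] in row 9, 7 fits only at r9c1, so r9c1=7.
Step 13. [r7c1∈{1,4,5,6,8}] across col 1, 4 lands solely at r7c1 ⇒ r7c1=4.
Step 14. [r7c3∈{1,5,6,8}] in row 7, 1 fits only at r7c3. So r7c3=1.
Step 15. [r5c3∈{8}] r5c3 is down to just 8 ⇒ r5c3=8.
Step 16. [r5c5∈{1,4}] r5c5 is the only open cell in row 5 admitting 1. So r5c5=1.
Step 17. [r7c2∈{5,8}] row 7 places 5 nowhere but r7c2, so r7c2=5.
Step 18. [r8c2∈{8}] nothing but 8 survives at r8c2 ⇒ r8c2=8.
Step 19. [r9c4∈{4,6,8}] r9c4 is the only open cell in box 8 admitting 8 ⇒ r9c4=8.
Step 20. [r9c6∈{4,6}] across row 9, 6 lands solely at r9c6. So r9c6=6.
Step 21. [r6c6∈{5}] r6c6 has the single candidate 5, so r6c6=5.
Step 22. [r4c1∈{1,5}] row 4 places 5 nowhere but r4c1. So r4c1=5.
Step 23. [r2c6∈{4}] r2c6 has the single candidate 4. So r2c6=4.
Step 24. [r8c5∈{4,5}] col 5 places 4 nowhere but r8c5. So r8c5=4.
Step 25. [r2c5∈{3,5}] 5 has one home in col 5: r2c5. So r2c5=5.
Step 26. [r1c4∈{2,3}] r1c4 is the only open cell in box 2 admitting 3. So r1c4=3.
Step 27. [r6c5∈{3,8}] across row 6, 3 lands solely at r6c5. So r6c5=3.
Step 28. [r4c9∈{1,8}] row 4 places 1 nowhere but r4c9, so r4c9=1.
Step 29. [r8c3∈{6}] nothing but 6 survives at r8c3, so r8c3=6.
Step 30. [r4c7∈{3}] r4c7 has the single candidate 3. So r4c7=3.
Step 31. [r1c7∈{2}] r1c7 has the single candidate 2 ⇒ r1c7=2.
Step 32. [r4c5∈{8}] nothing but 8 survives at r4c5 ⇒ r4c5=8.
Step 33. [r1c1∈{6}] r1c1 has the single candidate 6, so r1c1=6.
Step 34. [r2c3∈{3}] r2c3's peers cover all but 3. So r2c3=3.
Step 35. [r1c3∈{5}] r1c3 has the single candidate 5, so r1c3=5.
Step 36. [r6c4∈{6}] only 6 remains possible at r6c4 ⇒ r6c4=6.
Step 37. [r9c8∈{4}] only 4 remains possible at r9c8. So r9c8=4.
Step 38. [r1c8∈{9}] r1c8's peers cover all but 9, so r1c8=9.
Step 39. [r3c3∈{7}] nothing but 7 survives at r3c3, so r3c3=7.
Step 40. [r7c8∈{8}] nothing but 8 survives at r7c8 ⇒ r7c8=8.
Step 41. [r6c1∈{1}] r6c1's peers cover all but 1. So r6c1=1.
Step 42. [r3c4∈{2}] r3c4's peers cover all but 2 ⇒ r3c4=2.
Step 43. [r5c4∈{4}] r5c4's peers cover all but 4 ⇒ r5c4=4.
Step 44. [r8c8∈{3}] r8c8 has the single candidate 3. So r8c8=3.
Step 45. [r3c1∈{8}] r3c1 has the single candidate 8. So r3c1=8.
Step 46. [r8c6∈{1}] r8c6 has the single candidate 1, so r8c6=1.
Step 47. [r4c2∈{2}] r4c2 has the single candidate 2 ⇒ r4c2=2.
Step 48. [r8c4∈{5}] r8c4 has the single candidate 5. So r8c4=5.
Step 49. [r7c7∈{6}] only 6 remains possible at r7c7 ⇒ r7c7=6.
Step 50. [r6c9∈{8}] r6c9 has the single candidate 8. So r6c9=8.

Answer: 6 1 5 3 7 8 2 9 4 / 2 9 3 1 5 4 8 7 6 / 8 4 7 2 6 9 5 1 3 / 5 2 4 9 8 7 3 6 1 / 3 6 8 4 1 2 9 5 7 / 1 7 9 6 3 5 4 2 8 / 4 5 1 7 2 3 6 8 9 / 9 8 6 5 4 1 7 3 2 / 7 3 2 8 9 6 1 4 5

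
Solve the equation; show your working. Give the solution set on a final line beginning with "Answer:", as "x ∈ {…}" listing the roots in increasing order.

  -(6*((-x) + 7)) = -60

Step 1. [-(6*((-x) + 7)) = -60] LHS negated; negate both sides. So neg: 6*((-x) + 7) = 60.
Step 2. [6*((-x) + 7) = 60] 6·(inner) — divide through by 6. So div: (-x) + 7 = 10.
Step 3. [(-x) + 7 = 10] subtract 7: x sits inside (… + 7). So sub: -x = 3.
Step 4. [-x = 3] flip signs both sides ⇒ neg: x = -3.

Answer: x ∈ {-3}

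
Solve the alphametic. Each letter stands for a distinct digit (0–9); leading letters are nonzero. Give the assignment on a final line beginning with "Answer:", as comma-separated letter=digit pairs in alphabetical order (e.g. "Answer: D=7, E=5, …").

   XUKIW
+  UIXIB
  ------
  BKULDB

Step 1. [col 1: W + B ≡ B (mod 10)] from column 1 (nothing yet, carry-in 0, all letters distinct, none taken yet): W must equal 0, so W=0.
Step 2. [col 1: W + B ≡ B (mod 10)] no forcing yet in column 1 (carry-in 0); B=1 is free and consistent — try it ⇒ B=1.
Step 3. [col 2: I + I ≡ D (mod 10)] column 2 (I + I ≡ D (mod 10), carry-in 0) doesn't pin I yet; pick I=9 and continue. So I=9.
Step 4. [col 2: I + I ≡ D (mod 10)] column 2: given I=9, carry-in 0, and digits 0,1,9 already taken and all letters distinct, I+I≡D (mod 10) forces D=8. So D=8.
Step 5. [col 3: K + X ≡ L (mod 10)] no forcing yet in column 3 (carry-in 1); X=7 is free and consistent — try it. So X=7.
Step 6. [col 3: K + X ≡ L (mod 10)] several values work for K in column 3 (K + X ≡ L (mod 10), carry-in 1); try K=4. So K=4.
Step 7. [col 3: K + X ≡ L (mod 10)] column 3: given K=4, X=7, carry-in 1, and digits 0,1,4,7,8,9 already taken and all letters distinct, K+X≡L (mod 10) forces L=2. So L=2.
Step 8. [col 4: U + I ≡ U (mod 10)] column 4 (U + I ≡ U (mod 10), carry-in 1) doesn't pin U yet; pick U=6 and continue. So U=6.

Answer: B=1, D=8, I=9, K=4, L=2, U=6, W=0, X=7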